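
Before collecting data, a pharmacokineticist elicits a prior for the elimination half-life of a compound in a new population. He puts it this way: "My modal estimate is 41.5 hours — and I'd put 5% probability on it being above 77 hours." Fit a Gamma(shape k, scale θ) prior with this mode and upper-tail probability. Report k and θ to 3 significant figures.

Gamma(k,θ) with k>1 has mode (k−1)θ, so θ = 41.5/(k−1).
Need P(X < 77) = 0.95 with θ tied to k this way. Start at k = 2, θ = 41.5: P(X<77) ≈ 0.553.
Too low — raise k to concentrate. Iterating converges to k ≈ 8.28.
Then θ = 41.5/(8.28−1) ≈ 5.7.

k ≈ 8.28, θ ≈ 5.7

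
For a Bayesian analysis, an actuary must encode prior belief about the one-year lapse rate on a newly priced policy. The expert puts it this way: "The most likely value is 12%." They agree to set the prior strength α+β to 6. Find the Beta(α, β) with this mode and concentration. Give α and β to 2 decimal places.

α = 1.48, β = 4.52

For α,β > 1 the Beta mode is (α−1)/(α+β−2). With α+β = 6, the mode is (α−1)/4.
Set (α−1)/4 = 0.12 → α = 1 + 0.12·4 = 1.48.
β = 6 − α = 4.52.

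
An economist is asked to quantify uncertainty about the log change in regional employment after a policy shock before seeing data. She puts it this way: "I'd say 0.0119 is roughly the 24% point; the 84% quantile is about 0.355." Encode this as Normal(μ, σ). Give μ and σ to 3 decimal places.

The p-quantile of Normal(μ,σ) is μ + z_p·σ, with z_{0.24} = -0.7063 and z_{0.84} = 0.9945.
Eliminate σ: μ = (z₂·x₁ − z₁·x₂)/(z₂ − z₁) = (0.9945·0.0119 − (-0.7063)·0.355)/1.701 = 0.154.
Then σ = (x₂ − x₁)/(z₂ − z₁) = (0.355 − 0.0119)/1.701 = 0.202.

μ = 0.154, σ = 0.202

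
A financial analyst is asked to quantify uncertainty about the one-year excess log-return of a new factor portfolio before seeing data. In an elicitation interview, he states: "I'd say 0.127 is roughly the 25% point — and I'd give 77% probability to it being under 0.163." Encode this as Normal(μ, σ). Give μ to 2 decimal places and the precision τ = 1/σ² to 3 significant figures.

μ = 0.14, τ = 1540

The p-quantile of Normal(μ,σ) is μ + z_p·σ, with z_{0.25} = -0.6745 and z_{0.77} = 0.7388.
Eliminate σ: μ = (z₂·x₁ − z₁·x₂)/(z₂ − z₁) = (0.7388·0.127 − (-0.6745)·0.163)/1.413 = 0.14.
Then σ = (x₂ − x₁)/(z₂ − z₁) = (0.163 − 0.127)/1.413 = 0.03.
Precision τ = 1/σ² = 1/0.02547² = 1540.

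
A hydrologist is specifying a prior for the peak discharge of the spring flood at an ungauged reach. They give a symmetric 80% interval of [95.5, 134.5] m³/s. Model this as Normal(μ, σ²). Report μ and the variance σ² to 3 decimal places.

A symmetric 80% interval runs μ ± z·σ with z = 1.282.
Half-width = 19.5, so σ = 19.5/1.282 = 15.2159 and σ² = 231.525.
μ is the interval midpoint, 115.000.

μ = 115.000, σ² = 231.525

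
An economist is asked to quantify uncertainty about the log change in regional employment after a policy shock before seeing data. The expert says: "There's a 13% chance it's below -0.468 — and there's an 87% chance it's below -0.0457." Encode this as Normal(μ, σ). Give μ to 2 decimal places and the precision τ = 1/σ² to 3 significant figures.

μ = -0.26, τ = 28.5

For Normal(μ,σ), the p-quantile is μ + z_p·σ. Here z_{0.13} = -1.126, z_{0.87} = 1.126.
So -0.468 = μ − 1.126σ and -0.0457 = μ + 1.126σ.
Subtracting: σ = (-0.0457 − -0.468)/(1.126 − (-1.126)) = 0.19.
Then μ = -0.468 − (-1.126)·0.19 = -0.26.
Precision τ = 1/σ² = 1/0.1875² = 28.5.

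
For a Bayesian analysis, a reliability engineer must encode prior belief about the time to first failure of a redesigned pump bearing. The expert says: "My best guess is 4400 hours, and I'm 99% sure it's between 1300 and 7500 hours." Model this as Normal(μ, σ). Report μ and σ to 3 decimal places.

μ = 4400.000, σ = 1203.496

A symmetric 99% interval runs μ ± z·σ with z = 2.576.
Half-width = 3100, so σ = 3100/2.576 = 1203.496.
μ is the stated best guess, 4400.000.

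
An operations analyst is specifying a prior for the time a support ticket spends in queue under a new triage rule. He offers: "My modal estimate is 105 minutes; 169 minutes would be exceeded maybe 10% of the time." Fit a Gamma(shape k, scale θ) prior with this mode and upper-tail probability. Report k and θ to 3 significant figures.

Gamma(k,θ) with k>1 has mode (k−1)θ, so θ = 105/(k−1).
Need P(X < 169) = 0.9 with θ tied to k this way. Start at k = 2, θ = 105: P(X<169) ≈ 0.478.
Too low — raise k to concentrate. Iterating converges to k ≈ 9.3.
Then θ = 105/(9.3−1) ≈ 12.6.

k ≈ 9.3, θ ≈ 12.6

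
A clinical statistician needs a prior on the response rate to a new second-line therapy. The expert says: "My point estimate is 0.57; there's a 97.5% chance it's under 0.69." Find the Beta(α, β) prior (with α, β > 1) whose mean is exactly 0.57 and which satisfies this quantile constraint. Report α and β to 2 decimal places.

α ≈ 35.14, β ≈ 26.51

With mean 0.57 fixed, write α = 0.57s, β = 0.43s where s = α+β.
Need P(θ < 0.69) = 0.975 under Beta(0.57s, 0.43s). Normal approximation: (q−m)/√(m(1−m)/s) ≈ z_{0.975} = 1.96, so s ≈ 0.57·0.43·(1.96)²/(0.69−0.57)² = 65.4.
At s = 65.4: P(θ<0.69) ≈ 0.978. Adjusting to match 0.975 gives s ≈ 61.64.
So α = 0.57·61.64 ≈ 35.14, β = 0.43·61.64 ≈ 26.51.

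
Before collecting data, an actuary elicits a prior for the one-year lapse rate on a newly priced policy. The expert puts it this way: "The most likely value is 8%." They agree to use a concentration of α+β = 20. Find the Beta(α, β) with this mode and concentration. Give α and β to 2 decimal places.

α = 2.44, β = 17.56

For α,β > 1 the Beta mode is (α−1)/(α+β−2). With α+β = 20, the mode is (α−1)/18.
Set (α−1)/18 = 0.08 → α = 1 + 0.08·18 = 2.44.
β = 20 − α = 17.56.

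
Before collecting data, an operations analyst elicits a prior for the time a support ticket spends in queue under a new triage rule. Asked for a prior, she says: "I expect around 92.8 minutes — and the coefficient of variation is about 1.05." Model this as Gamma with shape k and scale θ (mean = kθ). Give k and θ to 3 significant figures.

k ≈ 0.907, θ ≈ 102

For Gamma(k, scale θ): mean = kθ, variance = kθ², so CV = 1/√k.
CV = 1.05, hence k = 1/CV² = 0.907.
Then θ = mean/k = 92.8/0.907 = 102.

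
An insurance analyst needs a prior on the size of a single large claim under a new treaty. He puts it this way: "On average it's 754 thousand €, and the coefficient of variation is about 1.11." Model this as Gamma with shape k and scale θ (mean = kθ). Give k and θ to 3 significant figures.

k ≈ 0.812, θ ≈ 929

For Gamma(k, scale θ): mean = kθ, variance = kθ², so CV = 1/√k.
CV = 1.11, hence k = 1/CV² = 0.812.
Then θ = mean/k = 754/0.812 = 929.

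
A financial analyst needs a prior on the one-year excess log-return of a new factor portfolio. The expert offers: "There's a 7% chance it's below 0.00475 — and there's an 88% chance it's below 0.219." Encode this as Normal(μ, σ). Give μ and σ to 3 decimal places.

For Normal(μ,σ), the p-quantile is μ + z_p·σ. Here z_{0.07} = -1.476, z_{0.88} = 1.175.
So 0.00475 = μ − 1.476σ and 0.219 = μ + 1.175σ.
Subtracting: σ = (0.219 − 0.00475)/(1.175 − (-1.476)) = 0.081.
Then μ = 0.00475 − (-1.476)·0.081 = 0.124.

μ = 0.124, σ = 0.081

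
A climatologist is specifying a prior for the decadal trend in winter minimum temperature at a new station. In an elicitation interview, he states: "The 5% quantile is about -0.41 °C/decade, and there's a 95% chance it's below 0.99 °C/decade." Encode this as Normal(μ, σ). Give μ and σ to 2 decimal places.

μ = 0.29, σ = 0.43

The p-quantile of Normal(μ,σ) is μ + z_p·σ, with z_{0.05} = -1.645 and z_{0.95} = 1.645.
Eliminate σ: μ = (z₂·x₁ − z₁·x₂)/(z₂ − z₁) = (1.645·-0.41 − (-1.645)·0.99)/3.29 = 0.29.
Then σ = (x₂ − x₁)/(z₂ − z₁) = (0.99 − -0.41)/3.29 = 0.43.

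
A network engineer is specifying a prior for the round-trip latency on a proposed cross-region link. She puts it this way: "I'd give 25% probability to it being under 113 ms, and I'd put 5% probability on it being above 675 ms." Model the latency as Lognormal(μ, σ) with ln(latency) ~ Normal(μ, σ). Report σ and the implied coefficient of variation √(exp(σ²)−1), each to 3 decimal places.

σ ≈ 0.771, CV ≈ 0.901

If T ~ Lognormal(μ,σ) then ln T ~ Normal(μ,σ), so the p-quantile of ln T is μ + z_p·σ.
ln(113) = 4.727 and ln(675) = 6.515; z_{0.25} = -0.6745, z_{0.95} = 1.645.
σ = (6.515 − 4.727)/(1.645 − (-0.6745)) = 0.771.
μ = 4.727 − (-0.6745)·0.771 = 5.247.
CV = √(exp(σ²)−1) = √(exp(0.5939)−1) = 0.901.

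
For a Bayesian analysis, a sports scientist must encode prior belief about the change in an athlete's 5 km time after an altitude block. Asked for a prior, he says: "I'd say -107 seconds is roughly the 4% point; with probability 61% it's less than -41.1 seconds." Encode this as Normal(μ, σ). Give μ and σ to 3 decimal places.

μ = -50.168, σ = 32.463

The p-quantile of Normal(μ,σ) is μ + z_p·σ, with z_{0.04} = -1.751 and z_{0.61} = 0.2793.
Eliminate σ: μ = (z₂·x₁ − z₁·x₂)/(z₂ − z₁) = (0.2793·-107 − (-1.751)·-41.1)/2.03 = -50.168.
Then σ = (x₂ − x₁)/(z₂ − z₁) = (-41.1 − -107)/2.03 = 32.463.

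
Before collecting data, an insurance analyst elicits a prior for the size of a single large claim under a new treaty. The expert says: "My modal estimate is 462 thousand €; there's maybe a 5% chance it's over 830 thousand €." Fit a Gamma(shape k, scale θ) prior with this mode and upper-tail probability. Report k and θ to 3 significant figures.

Gamma(k,θ) with k>1 has mode (k−1)θ, so θ = 462/(k−1).
Need P(X < 830) = 0.95 with θ tied to k this way. Start at k = 2, θ = 462: P(X<830) ≈ 0.536.
Too low — raise k to concentrate. Iterating converges to k ≈ 9.12.
Then θ = 462/(9.12−1) ≈ 56.9.

k ≈ 9.12, θ ≈ 56.9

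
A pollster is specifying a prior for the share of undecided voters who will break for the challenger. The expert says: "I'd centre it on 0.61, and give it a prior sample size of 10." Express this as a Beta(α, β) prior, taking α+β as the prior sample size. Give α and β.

Under the effective-sample-size interpretation, Beta(α, β) has prior mean α/(α+β) and prior sample size α+β.
So α+β = 10 and α/(α+β) = 0.61, giving α = 0.61·10 = 6.1 and β = 10 − 6.1 = 3.9.

α = 6.1, β = 3.9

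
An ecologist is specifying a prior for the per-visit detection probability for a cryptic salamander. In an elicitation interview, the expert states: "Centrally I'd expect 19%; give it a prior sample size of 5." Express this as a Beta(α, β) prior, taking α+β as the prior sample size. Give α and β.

Under the effective-sample-size interpretation, Beta(α, β) has prior mean α/(α+β) and prior sample size α+β.
So α+β = 5 and α/(α+β) = 0.19, giving α = 0.19·5 = 0.95 and β = 5 − 0.95 = 4.05.

α = 0.95, β = 4.05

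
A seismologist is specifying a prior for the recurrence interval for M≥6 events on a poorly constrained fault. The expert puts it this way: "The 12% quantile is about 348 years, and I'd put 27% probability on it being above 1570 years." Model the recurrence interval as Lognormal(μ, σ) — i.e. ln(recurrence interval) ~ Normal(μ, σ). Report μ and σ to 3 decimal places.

μ ≈ 6.842, σ ≈ 0.843

If T ~ Lognormal(μ,σ) then ln T ~ Normal(μ,σ), so the p-quantile of ln T is μ + z_p·σ.
ln(348) = 5.852 and ln(1570) = 7.359; z_{0.12} = -1.175, z_{0.73} = 0.6128.
σ = (7.359 − 5.852)/(0.6128 − (-1.175)) = 0.843.
μ = 5.852 − (-1.175)·0.843 = 6.842.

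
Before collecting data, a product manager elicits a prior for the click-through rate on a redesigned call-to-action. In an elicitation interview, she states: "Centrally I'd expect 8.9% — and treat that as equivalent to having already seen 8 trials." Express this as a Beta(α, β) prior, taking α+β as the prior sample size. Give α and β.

Under the effective-sample-size interpretation, Beta(α, β) has prior mean α/(α+β) and prior sample size α+β.
So α+β = 8 and α/(α+β) = 0.089, giving α = 0.089·8 = 0.712 and β = 8 − 0.712 = 7.288.

α = 0.712, β = 7.288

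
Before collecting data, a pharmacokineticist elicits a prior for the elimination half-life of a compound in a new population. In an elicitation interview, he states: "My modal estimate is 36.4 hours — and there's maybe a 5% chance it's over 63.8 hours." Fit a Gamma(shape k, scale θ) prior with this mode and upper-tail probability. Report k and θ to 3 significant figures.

k ≈ 9.86, θ ≈ 4.11

Gamma(k,θ) with k>1 has mode (k−1)θ, so θ = 36.4/(k−1).
Need P(X < 63.8) = 0.95 with θ tied to k this way. Start at k = 2, θ = 36.4: P(X<63.8) ≈ 0.523.
Too low — raise k to concentrate. Iterating converges to k ≈ 9.86.
Then θ = 36.4/(9.86−1) ≈ 4.11.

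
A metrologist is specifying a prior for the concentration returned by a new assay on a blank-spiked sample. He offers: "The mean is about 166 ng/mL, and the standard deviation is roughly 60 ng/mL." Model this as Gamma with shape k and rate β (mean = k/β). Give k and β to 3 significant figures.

For Gamma(k, rate β): mean = k/β, variance = k/β², so CV = 1/√k.
CV = SD/mean = 60/166 = 0.3614, hence k = 1/CV² = 7.65.
Then β = k/mean = 7.65/166 = 0.0461.

k ≈ 7.65, β ≈ 0.0461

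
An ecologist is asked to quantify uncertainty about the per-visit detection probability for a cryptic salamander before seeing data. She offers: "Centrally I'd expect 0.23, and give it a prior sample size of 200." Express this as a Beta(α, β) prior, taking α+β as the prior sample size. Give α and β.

Under the effective-sample-size interpretation, Beta(α, β) has prior mean α/(α+β) and prior sample size α+β.
So α+β = 200 and α/(α+β) = 0.23, giving α = 0.23·200 = 46 and β = 200 − 46 = 154.

α = 46, β = 154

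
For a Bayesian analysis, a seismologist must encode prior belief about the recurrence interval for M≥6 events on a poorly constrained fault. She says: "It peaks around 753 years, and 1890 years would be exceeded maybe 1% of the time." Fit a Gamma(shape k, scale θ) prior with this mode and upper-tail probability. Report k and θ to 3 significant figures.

k ≈ 6.54, θ ≈ 136

Gamma(k,θ) with k>1 has mode (k−1)θ, so θ = 753/(k−1).
Need P(X < 1890) = 0.99 with θ tied to k this way. Start at k = 2, θ = 753: P(X<1890) ≈ 0.715.
Too low — raise k to concentrate. Iterating converges to k ≈ 6.54.
Then θ = 753/(6.54−1) ≈ 136.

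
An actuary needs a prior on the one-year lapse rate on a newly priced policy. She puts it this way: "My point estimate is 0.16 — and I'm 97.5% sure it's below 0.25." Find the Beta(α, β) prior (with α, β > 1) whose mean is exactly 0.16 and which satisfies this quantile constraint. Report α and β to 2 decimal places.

α ≈ 12.11, β ≈ 63.56

With mean 0.16 fixed, write α = 0.16s, β = 0.84s where s = α+β.
Need P(θ < 0.25) = 0.975 under Beta(0.16s, 0.84s). Normal approximation: (q−m)/√(m(1−m)/s) ≈ z_{0.975} = 1.96, so s ≈ 0.16·0.84·(1.96)²/(0.25−0.16)² = 63.7.
At s = 63.7: P(θ<0.25) ≈ 0.965. Adjusting to match 0.975 gives s ≈ 75.67.
So α = 0.16·75.67 ≈ 12.11, β = 0.84·75.67 ≈ 63.56.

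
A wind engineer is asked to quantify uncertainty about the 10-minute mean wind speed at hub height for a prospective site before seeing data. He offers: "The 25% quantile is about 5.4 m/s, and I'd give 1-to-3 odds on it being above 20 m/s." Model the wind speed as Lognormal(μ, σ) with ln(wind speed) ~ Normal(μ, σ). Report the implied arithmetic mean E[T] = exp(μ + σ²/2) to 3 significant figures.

E[T] ≈ 16.6 m/s

If T ~ Lognormal(μ,σ) then ln T ~ Normal(μ,σ), so the p-quantile of ln T is μ + z_p·σ.
ln(5.4) = 1.686 and ln(20) = 2.996; z_{0.25} = -0.6745, z_{0.75} = 0.6745.
σ = (2.996 − 1.686)/(0.6745 − (-0.6745)) = 0.971.
μ = 1.686 − (-0.6745)·0.971 = 2.341.
E[T] = exp(μ + σ²/2) = exp(2.341 + 0.4710) = 16.6 m/s.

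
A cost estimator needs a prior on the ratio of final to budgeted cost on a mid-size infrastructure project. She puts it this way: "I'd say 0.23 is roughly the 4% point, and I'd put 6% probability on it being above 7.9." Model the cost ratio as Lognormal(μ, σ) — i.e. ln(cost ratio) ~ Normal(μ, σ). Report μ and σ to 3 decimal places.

If T ~ Lognormal(μ,σ) then ln T ~ Normal(μ,σ), so the p-quantile of ln T is μ + z_p·σ.
ln(0.23) = -1.47 and ln(7.9) = 2.067; z_{0.04} = -1.751, z_{0.94} = 1.555.
σ = (2.067 − -1.47)/(1.555 − (-1.751)) = 1.070.
μ = -1.47 − (-1.751)·1.070 = 0.403.

μ ≈ 0.403, σ ≈ 1.070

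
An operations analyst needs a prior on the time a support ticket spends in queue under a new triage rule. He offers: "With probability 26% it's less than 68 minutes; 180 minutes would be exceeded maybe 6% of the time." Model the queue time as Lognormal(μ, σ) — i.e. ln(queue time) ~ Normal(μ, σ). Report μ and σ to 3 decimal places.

If T ~ Lognormal(μ,σ) then ln T ~ Normal(μ,σ), so the p-quantile of ln T is μ + z_p·σ.
ln(68) = 4.22 and ln(180) = 5.193; z_{0.26} = -0.6433, z_{0.94} = 1.555.
σ = (5.193 − 4.22)/(1.555 − (-0.6433)) = 0.443.
μ = 4.22 − (-0.6433)·0.443 = 4.504.

μ ≈ 4.504, σ ≈ 0.443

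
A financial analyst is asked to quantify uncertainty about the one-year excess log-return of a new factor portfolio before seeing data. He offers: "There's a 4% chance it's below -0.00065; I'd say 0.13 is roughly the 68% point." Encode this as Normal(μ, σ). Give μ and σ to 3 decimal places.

μ = 0.102, σ = 0.059

For Normal(μ,σ), the p-quantile is μ + z_p·σ. Here z_{0.04} = -1.751, z_{0.68} = 0.4677.
So -0.00065 = μ − 1.751σ and 0.13 = μ + 0.4677σ.
Subtracting: σ = (0.13 − -0.00065)/(0.4677 − (-1.751)) = 0.059.
Then μ = -0.00065 − (-1.751)·0.059 = 0.102.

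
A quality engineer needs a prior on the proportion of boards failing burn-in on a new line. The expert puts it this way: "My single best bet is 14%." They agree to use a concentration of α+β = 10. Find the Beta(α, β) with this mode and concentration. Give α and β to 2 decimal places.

For α,β > 1 the Beta mode is (α−1)/(α+β−2). With α+β = 10, the mode is (α−1)/8.
Set (α−1)/8 = 0.14 → α = 1 + 0.14·8 = 2.12.
β = 10 − α = 7.88.

α = 2.12, β = 7.88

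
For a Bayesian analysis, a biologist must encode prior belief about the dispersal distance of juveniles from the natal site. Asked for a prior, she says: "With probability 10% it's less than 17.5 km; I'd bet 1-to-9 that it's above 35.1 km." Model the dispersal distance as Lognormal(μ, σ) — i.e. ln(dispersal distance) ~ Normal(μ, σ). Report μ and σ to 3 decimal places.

μ ≈ 3.210, σ ≈ 0.272

If T ~ Lognormal(μ,σ) then ln T ~ Normal(μ,σ), so the p-quantile of ln T is μ + z_p·σ.
ln(17.5) = 2.862 and ln(35.1) = 3.558; z_{0.1} = -1.282, z_{0.9} = 1.282.
σ = (3.558 − 2.862)/(1.282 − (-1.282)) = 0.272.
μ = 2.862 − (-1.282)·0.272 = 3.210.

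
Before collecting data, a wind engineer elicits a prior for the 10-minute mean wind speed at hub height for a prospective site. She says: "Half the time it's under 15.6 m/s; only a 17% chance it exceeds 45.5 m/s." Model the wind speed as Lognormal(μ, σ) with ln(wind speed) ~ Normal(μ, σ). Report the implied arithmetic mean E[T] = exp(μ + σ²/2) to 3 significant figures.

E[T] ≈ 29.3 m/s

If T ~ Lognormal(μ,σ) then ln T ~ Normal(μ,σ), so the p-quantile of ln T is μ + z_p·σ.
ln(15.6) = 2.747 and ln(45.5) = 3.818; z_{0.5} = 0, z_{0.83} = 0.9542.
σ = (3.818 − 2.747)/(0.9542 − (0)) = 1.122.
μ = 2.747 − (0)·1.122 = 2.747.
E[T] = exp(μ + σ²/2) = exp(2.747 + 0.6293) = 29.3 m/s.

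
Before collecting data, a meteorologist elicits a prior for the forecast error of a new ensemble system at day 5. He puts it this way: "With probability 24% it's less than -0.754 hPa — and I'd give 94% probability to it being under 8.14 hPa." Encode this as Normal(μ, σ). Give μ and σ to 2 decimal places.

μ = 2.02, σ = 3.93

For Normal(μ,σ), the p-quantile is μ + z_p·σ. Here z_{0.24} = -0.7063, z_{0.94} = 1.555.
So -0.754 = μ − 0.7063σ and 8.14 = μ + 1.555σ.
Subtracting: σ = (8.14 − -0.754)/(1.555 − (-0.7063)) = 3.93.
Then μ = -0.754 − (-0.7063)·3.93 = 2.02.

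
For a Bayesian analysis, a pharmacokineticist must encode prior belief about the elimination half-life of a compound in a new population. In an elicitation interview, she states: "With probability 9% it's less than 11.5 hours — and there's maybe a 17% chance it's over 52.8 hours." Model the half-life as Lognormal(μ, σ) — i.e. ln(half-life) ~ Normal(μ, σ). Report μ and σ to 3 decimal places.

μ ≈ 3.333, σ ≈ 0.664

If T ~ Lognormal(μ,σ) then ln T ~ Normal(μ,σ), so the p-quantile of ln T is μ + z_p·σ.
ln(11.5) = 2.442 and ln(52.8) = 3.967; z_{0.09} = -1.341, z_{0.83} = 0.9542.
σ = (3.967 − 2.442)/(0.9542 − (-1.341)) = 0.664.
μ = 2.442 − (-1.341)·0.664 = 3.333.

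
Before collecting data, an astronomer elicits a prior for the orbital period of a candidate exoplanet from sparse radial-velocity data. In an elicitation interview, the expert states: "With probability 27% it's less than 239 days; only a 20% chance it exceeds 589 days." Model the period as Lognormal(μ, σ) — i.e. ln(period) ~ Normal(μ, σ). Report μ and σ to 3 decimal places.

μ ≈ 5.856, σ ≈ 0.620

If T ~ Lognormal(μ,σ) then ln T ~ Normal(μ,σ), so the p-quantile of ln T is μ + z_p·σ.
ln(239) = 5.476 and ln(589) = 6.378; z_{0.27} = -0.6128, z_{0.8} = 0.8416.
σ = (6.378 − 5.476)/(0.8416 − (-0.6128)) = 0.620.
μ = 5.476 − (-0.6128)·0.620 = 5.856.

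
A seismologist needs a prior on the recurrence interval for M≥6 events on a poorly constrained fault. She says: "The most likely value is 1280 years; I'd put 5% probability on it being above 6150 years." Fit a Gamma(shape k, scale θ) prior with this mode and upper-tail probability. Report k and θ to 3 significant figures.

Gamma(k,θ) with k>1 has mode (k−1)θ, so θ = 1280/(k−1).
Need P(X < 6150) = 0.95 with θ tied to k this way. Start at k = 2, θ = 1280: P(X<6150) ≈ 0.952.
Too high — lower k to spread out. Iterating converges to k ≈ 1.98.
Then θ = 1280/(1.98−1) ≈ 1300.

k ≈ 1.98, θ ≈ 1300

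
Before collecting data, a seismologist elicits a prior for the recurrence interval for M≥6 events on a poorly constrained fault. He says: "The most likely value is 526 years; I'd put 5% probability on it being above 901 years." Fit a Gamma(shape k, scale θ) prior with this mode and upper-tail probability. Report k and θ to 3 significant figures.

Gamma(k,θ) with k>1 has mode (k−1)θ, so θ = 526/(k−1).
Need P(X < 901) = 0.95 with θ tied to k this way. Start at k = 2, θ = 526: P(X<901) ≈ 0.511.
Too low — raise k to concentrate. Iterating converges to k ≈ 10.6.
Then θ = 526/(10.6−1) ≈ 54.6.

k ≈ 10.6, θ ≈ 54.6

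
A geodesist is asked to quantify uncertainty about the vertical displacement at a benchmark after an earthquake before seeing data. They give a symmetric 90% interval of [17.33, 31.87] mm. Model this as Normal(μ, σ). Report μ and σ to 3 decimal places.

A symmetric 90% interval runs μ ± z·σ with z = 1.645.
Half-width = 7.27, so σ = 7.27/1.645 = 4.420.
μ is the interval midpoint, 24.600.

μ = 24.600, σ = 4.420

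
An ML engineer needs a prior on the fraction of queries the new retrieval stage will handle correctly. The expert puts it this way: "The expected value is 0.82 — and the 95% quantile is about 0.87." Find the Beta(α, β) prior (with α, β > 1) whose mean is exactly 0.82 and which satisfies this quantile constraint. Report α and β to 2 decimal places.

α ≈ 117.33, β ≈ 25.76

With mean 0.82 fixed, write α = 0.82s, β = 0.18s where s = α+β.
Need P(θ < 0.87) = 0.95 under Beta(0.82s, 0.18s). Normal approximation: (q−m)/√(m(1−m)/s) ≈ z_{0.95} = 1.64, so s ≈ 0.82·0.18·(1.64)²/(0.87−0.82)² = 159.7.
At s = 159.7: P(θ<0.87) ≈ 0.959. Adjusting to match 0.95 gives s ≈ 143.09.
So α = 0.82·143.09 ≈ 117.33, β = 0.18·143.09 ≈ 25.76.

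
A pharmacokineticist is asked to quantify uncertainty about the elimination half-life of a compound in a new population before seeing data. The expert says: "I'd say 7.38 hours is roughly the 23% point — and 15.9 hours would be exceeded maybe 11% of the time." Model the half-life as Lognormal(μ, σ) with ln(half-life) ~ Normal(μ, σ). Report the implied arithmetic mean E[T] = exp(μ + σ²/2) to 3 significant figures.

E[T] ≈ 10.6 hours

If T ~ Lognormal(μ,σ) then ln T ~ Normal(μ,σ), so the p-quantile of ln T is μ + z_p·σ.
ln(7.38) = 1.999 and ln(15.9) = 2.766; z_{0.23} = -0.7388, z_{0.89} = 1.227.
σ = (2.766 − 1.999)/(1.227 − (-0.7388)) = 0.391.
μ = 1.999 − (-0.7388)·0.391 = 2.287.
E[T] = exp(μ + σ²/2) = exp(2.287 + 0.0763) = 10.6 hours.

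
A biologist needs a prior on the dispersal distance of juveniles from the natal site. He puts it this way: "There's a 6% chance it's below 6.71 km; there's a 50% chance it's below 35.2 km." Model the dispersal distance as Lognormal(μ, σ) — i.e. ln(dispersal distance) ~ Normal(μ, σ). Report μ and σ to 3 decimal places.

μ ≈ 3.561, σ ≈ 1.066

If T ~ Lognormal(μ,σ) then ln T ~ Normal(μ,σ), so the p-quantile of ln T is μ + z_p·σ.
ln(6.71) = 1.904 and ln(35.2) = 3.561; z_{0.06} = -1.555, z_{0.5} = 0.
σ = (3.561 − 1.904)/(0 − (-1.555)) = 1.066.
μ = 1.904 − (-1.555)·1.066 = 3.561.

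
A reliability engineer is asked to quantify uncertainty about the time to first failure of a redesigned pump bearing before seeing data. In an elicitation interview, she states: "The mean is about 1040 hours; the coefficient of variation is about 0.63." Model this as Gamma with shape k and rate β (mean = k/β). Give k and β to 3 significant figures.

k ≈ 2.52, β ≈ 0.00242

For Gamma(k, rate β): mean = k/β, variance = k/β², so CV = 1/√k.
CV = 0.63, hence k = 1/CV² = 2.52.
Then β = k/mean = 2.52/1040 = 0.00242.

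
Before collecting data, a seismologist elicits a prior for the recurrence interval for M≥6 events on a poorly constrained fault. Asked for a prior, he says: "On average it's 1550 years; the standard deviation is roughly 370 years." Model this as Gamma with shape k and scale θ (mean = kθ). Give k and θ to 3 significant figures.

For Gamma(k, scale θ): mean = kθ, variance = kθ², so CV = 1/√k.
CV = SD/mean = 370/1550 = 0.2387, hence k = 1/CV² = 17.5.
Then θ = mean/k = 1550/17.5 = 88.3.

k ≈ 17.5, θ ≈ 88.3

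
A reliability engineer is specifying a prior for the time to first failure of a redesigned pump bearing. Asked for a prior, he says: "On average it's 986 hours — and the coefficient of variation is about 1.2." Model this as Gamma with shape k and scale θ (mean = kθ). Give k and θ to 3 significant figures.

k ≈ 0.694, θ ≈ 1420

For Gamma(k, scale θ): mean = kθ, variance = kθ², so CV = 1/√k.
CV = 1.2, hence k = 1/CV² = 0.694.
Then θ = mean/k = 986/0.694 = 1420.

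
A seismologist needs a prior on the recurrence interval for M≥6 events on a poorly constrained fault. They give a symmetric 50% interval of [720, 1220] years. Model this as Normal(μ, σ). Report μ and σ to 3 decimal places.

A symmetric 50% interval runs μ ± z·σ with z = 0.6745.
Half-width = 250, so σ = 250/0.6745 = 370.651.
μ is the interval midpoint, 970.000.

μ = 970.000, σ = 370.651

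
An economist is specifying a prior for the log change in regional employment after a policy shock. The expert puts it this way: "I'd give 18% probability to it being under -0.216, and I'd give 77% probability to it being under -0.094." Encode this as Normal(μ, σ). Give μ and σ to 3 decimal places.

μ = -0.148, σ = 0.074

The p-quantile of Normal(μ,σ) is μ + z_p·σ, with z_{0.18} = -0.9154 and z_{0.77} = 0.7388.
Eliminate σ: μ = (z₂·x₁ − z₁·x₂)/(z₂ − z₁) = (0.7388·-0.216 − (-0.9154)·-0.094)/1.654 = -0.148.
Then σ = (x₂ − x₁)/(z₂ − z₁) = (-0.094 − -0.216)/1.654 = 0.074.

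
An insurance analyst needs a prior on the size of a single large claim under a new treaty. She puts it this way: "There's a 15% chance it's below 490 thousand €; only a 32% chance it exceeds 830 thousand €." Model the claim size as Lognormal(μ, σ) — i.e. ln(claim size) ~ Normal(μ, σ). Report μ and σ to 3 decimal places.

If T ~ Lognormal(μ,σ) then ln T ~ Normal(μ,σ), so the p-quantile of ln T is μ + z_p·σ.
ln(490) = 6.194 and ln(830) = 6.721; z_{0.15} = -1.036, z_{0.68} = 0.4677.
σ = (6.721 − 6.194)/(0.4677 − (-1.036)) = 0.350.
μ = 6.194 − (-1.036)·0.350 = 6.558.

μ ≈ 6.558, σ ≈ 0.350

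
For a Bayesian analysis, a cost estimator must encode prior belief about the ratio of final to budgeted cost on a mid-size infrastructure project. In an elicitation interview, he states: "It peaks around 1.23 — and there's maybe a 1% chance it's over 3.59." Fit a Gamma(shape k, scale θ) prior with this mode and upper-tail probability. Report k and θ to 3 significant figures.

k ≈ 4.95, θ ≈ 0.311

Gamma(k,θ) with k>1 has mode (k−1)θ, so θ = 1.23/(k−1).
Need P(X < 3.59) = 0.99 with θ tied to k this way. Start at k = 2, θ = 1.23: P(X<3.59) ≈ 0.788.
Too low — raise k to concentrate. Iterating converges to k ≈ 4.95.
Then θ = 1.23/(4.95−1) ≈ 0.311.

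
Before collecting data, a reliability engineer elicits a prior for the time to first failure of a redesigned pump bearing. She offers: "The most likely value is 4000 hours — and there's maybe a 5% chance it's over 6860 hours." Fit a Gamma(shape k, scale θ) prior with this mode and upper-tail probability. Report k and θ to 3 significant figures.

k ≈ 10.6, θ ≈ 417

Gamma(k,θ) with k>1 has mode (k−1)θ, so θ = 4000/(k−1).
Need P(X < 6860) = 0.95 with θ tied to k this way. Start at k = 2, θ = 4000: P(X<6860) ≈ 0.511.
Too low — raise k to concentrate. Iterating converges to k ≈ 10.6.
Then θ = 4000/(10.6−1) ≈ 417.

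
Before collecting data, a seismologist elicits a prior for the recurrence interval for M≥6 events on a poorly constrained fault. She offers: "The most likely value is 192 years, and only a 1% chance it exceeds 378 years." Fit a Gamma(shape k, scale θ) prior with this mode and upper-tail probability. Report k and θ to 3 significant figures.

Gamma(k,θ) with k>1 has mode (k−1)θ, so θ = 192/(k−1).
Need P(X < 378) = 0.99 with θ tied to k this way. Start at k = 2, θ = 192: P(X<378) ≈ 0.585.
Too low — raise k to concentrate. Iterating converges to k ≈ 11.7.
Then θ = 192/(11.7−1) ≈ 17.9.

k ≈ 11.7, θ ≈ 17.9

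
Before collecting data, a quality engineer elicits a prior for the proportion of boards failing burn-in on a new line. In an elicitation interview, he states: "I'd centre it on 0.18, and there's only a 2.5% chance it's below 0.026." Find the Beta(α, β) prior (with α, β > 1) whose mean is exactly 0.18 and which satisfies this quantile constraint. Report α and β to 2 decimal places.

α ≈ 2.06, β ≈ 9.38

With mean 0.18 fixed, write α = 0.18s, β = 0.82s where s = α+β.
Need P(θ < 0.026) = 0.025 under Beta(0.18s, 0.82s). Normal approximation: (q−m)/√(m(1−m)/s) ≈ z_{0.025} = -1.96, so s ≈ 0.18·0.82·(-1.96)²/(0.026−0.18)² = 23.9.
At s = 23.9: P(θ<0.026) ≈ 0.001. Adjusting to match 0.025 gives s ≈ 11.43.
So α = 0.18·11.43 ≈ 2.06, β = 0.82·11.43 ≈ 9.38.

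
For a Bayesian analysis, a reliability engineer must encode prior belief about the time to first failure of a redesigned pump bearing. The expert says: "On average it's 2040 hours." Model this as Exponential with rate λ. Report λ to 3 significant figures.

λ ≈ 0.00049

Exponential mean = 1/λ, so λ = 1/2040.0 = 0.00049.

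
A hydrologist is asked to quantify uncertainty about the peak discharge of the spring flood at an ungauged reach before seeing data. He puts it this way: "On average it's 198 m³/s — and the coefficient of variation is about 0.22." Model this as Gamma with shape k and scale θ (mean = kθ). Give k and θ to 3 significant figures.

For Gamma(k, scale θ): mean = kθ, variance = kθ², so CV = 1/√k.
CV = 0.22, hence k = 1/CV² = 20.7.
Then θ = mean/k = 198/20.7 = 9.58.

k ≈ 20.7, θ ≈ 9.58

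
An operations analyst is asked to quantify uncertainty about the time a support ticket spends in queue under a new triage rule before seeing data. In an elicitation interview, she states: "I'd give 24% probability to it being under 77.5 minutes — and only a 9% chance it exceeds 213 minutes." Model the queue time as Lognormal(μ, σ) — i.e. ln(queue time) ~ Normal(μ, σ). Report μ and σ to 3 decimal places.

If T ~ Lognormal(μ,σ) then ln T ~ Normal(μ,σ), so the p-quantile of ln T is μ + z_p·σ.
ln(77.5) = 4.35 and ln(213) = 5.361; z_{0.24} = -0.7063, z_{0.91} = 1.341.
σ = (5.361 − 4.35)/(1.341 − (-0.7063)) = 0.494.
μ = 4.35 − (-0.7063)·0.494 = 4.699.

μ ≈ 4.699, σ ≈ 0.494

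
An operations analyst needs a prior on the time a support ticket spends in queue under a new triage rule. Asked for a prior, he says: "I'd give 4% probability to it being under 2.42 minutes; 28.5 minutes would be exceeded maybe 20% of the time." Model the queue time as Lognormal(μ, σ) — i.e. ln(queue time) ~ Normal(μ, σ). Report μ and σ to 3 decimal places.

μ ≈ 2.549, σ ≈ 0.951

If T ~ Lognormal(μ,σ) then ln T ~ Normal(μ,σ), so the p-quantile of ln T is μ + z_p·σ.
ln(2.42) = 0.8838 and ln(28.5) = 3.35; z_{0.04} = -1.751, z_{0.8} = 0.8416.
σ = (3.35 − 0.8838)/(0.8416 − (-1.751)) = 0.951.
μ = 0.8838 − (-1.751)·0.951 = 2.549.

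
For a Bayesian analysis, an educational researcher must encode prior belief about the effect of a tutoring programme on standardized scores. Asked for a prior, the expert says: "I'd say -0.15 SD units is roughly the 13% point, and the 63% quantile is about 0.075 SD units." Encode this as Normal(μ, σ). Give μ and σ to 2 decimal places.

μ = 0.02, σ = 0.15

The p-quantile of Normal(μ,σ) is μ + z_p·σ, with z_{0.13} = -1.126 and z_{0.63} = 0.3319.
Eliminate σ: μ = (z₂·x₁ − z₁·x₂)/(z₂ − z₁) = (0.3319·-0.15 − (-1.126)·0.075)/1.458 = 0.02.
Then σ = (x₂ − x₁)/(z₂ − z₁) = (0.075 − -0.15)/1.458 = 0.15.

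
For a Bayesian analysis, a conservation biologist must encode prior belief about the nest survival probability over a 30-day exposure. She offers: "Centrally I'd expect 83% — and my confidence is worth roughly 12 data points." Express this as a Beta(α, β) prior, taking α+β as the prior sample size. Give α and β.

α = 9.96, β = 2.04

Under the effective-sample-size interpretation, Beta(α, β) has prior mean α/(α+β) and prior sample size α+β.
So α+β = 12 and α/(α+β) = 0.83, giving α = 0.83·12 = 9.96 and β = 12 − 9.96 = 2.04.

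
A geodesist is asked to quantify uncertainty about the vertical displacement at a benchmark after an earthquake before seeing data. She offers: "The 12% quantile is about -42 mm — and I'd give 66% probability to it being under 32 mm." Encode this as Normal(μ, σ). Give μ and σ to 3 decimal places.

The p-quantile of Normal(μ,σ) is μ + z_p·σ, with z_{0.12} = -1.175 and z_{0.66} = 0.4125.
Eliminate σ: μ = (z₂·x₁ − z₁·x₂)/(z₂ − z₁) = (0.4125·-42 − (-1.175)·32)/1.587 = 12.773.
Then σ = (x₂ − x₁)/(z₂ − z₁) = (32 − -42)/1.587 = 46.616.

μ = 12.773, σ = 46.616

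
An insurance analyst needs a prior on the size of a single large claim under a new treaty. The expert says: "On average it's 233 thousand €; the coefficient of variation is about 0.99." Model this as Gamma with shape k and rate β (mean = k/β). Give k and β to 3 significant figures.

k ≈ 1.02, β ≈ 0.00438

For Gamma(k, rate β): mean = k/β, variance = k/β², so CV = 1/√k.
CV = 0.99, hence k = 1/CV² = 1.02.
Then β = k/mean = 1.02/233 = 0.00438.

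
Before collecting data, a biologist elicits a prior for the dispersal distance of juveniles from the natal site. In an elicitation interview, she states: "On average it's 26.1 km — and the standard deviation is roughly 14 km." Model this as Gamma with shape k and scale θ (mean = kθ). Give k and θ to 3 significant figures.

For Gamma(k, scale θ): mean = kθ, variance = kθ², so CV = 1/√k.
CV = SD/mean = 14/26.1 = 0.5364, hence k = 1/CV² = 3.48.
Then θ = mean/k = 26.1/3.48 = 7.51.

k ≈ 3.48, θ ≈ 7.51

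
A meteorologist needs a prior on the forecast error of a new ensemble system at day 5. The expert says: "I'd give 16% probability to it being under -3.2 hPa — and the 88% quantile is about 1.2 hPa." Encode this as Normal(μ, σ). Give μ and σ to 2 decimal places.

The p-quantile of Normal(μ,σ) is μ + z_p·σ, with z_{0.16} = -0.9945 and z_{0.88} = 1.175.
Eliminate σ: μ = (z₂·x₁ − z₁·x₂)/(z₂ − z₁) = (1.175·-3.2 − (-0.9945)·1.2)/2.169 = -1.18.
Then σ = (x₂ − x₁)/(z₂ − z₁) = (1.2 − -3.2)/2.169 = 2.03.

μ = -1.18, σ = 2.03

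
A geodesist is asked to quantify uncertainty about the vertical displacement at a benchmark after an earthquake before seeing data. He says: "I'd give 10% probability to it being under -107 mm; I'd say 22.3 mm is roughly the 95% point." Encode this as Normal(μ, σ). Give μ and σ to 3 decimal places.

μ = -50.376, σ = 44.184

The p-quantile of Normal(μ,σ) is μ + z_p·σ, with z_{0.1} = -1.282 and z_{0.95} = 1.645.
Eliminate σ: μ = (z₂·x₁ − z₁·x₂)/(z₂ − z₁) = (1.645·-107 − (-1.282)·22.3)/2.926 = -50.376.
Then σ = (x₂ − x₁)/(z₂ − z₁) = (22.3 − -107)/2.926 = 44.184.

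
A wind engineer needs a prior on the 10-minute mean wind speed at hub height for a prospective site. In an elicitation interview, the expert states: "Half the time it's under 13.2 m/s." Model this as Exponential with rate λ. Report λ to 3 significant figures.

λ ≈ 0.0525

Exponential median = ln 2 / λ, so λ = ln 2 / 13.2 = 0.0525.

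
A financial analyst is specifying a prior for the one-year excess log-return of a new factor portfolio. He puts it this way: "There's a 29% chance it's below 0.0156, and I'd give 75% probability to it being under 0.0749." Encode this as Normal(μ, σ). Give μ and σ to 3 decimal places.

The p-quantile of Normal(μ,σ) is μ + z_p·σ, with z_{0.29} = -0.5534 and z_{0.75} = 0.6745.
Eliminate σ: μ = (z₂·x₁ − z₁·x₂)/(z₂ − z₁) = (0.6745·0.0156 − (-0.5534)·0.0749)/1.228 = 0.042.
Then σ = (x₂ − x₁)/(z₂ − z₁) = (0.0749 − 0.0156)/1.228 = 0.048.

μ = 0.042, σ = 0.048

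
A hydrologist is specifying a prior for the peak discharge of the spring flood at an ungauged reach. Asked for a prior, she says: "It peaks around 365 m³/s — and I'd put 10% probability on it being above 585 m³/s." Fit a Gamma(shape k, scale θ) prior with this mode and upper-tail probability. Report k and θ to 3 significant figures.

k ≈ 9.45, θ ≈ 43.2

Gamma(k,θ) with k>1 has mode (k−1)θ, so θ = 365/(k−1).
Need P(X < 585) = 0.9 with θ tied to k this way. Start at k = 2, θ = 365: P(X<585) ≈ 0.476.
Too low — raise k to concentrate. Iterating converges to k ≈ 9.45.
Then θ = 365/(9.45−1) ≈ 43.2.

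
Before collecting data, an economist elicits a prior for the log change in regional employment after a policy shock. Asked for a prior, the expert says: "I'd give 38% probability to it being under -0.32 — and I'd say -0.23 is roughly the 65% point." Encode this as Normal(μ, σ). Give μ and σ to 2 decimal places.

μ = -0.28, σ = 0.13

For Normal(μ,σ), the p-quantile is μ + z_p·σ. Here z_{0.38} = -0.3055, z_{0.65} = 0.3853.
So -0.32 = μ − 0.3055σ and -0.23 = μ + 0.3853σ.
Subtracting: σ = (-0.23 − -0.32)/(0.3853 − (-0.3055)) = 0.13.
Then μ = -0.32 − (-0.3055)·0.13 = -0.28.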